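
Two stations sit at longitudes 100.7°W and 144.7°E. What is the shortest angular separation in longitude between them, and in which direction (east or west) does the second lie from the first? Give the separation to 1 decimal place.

114.6° west

Raw difference: 144.7 − -100.7 = 245.4°.
Normalise into (−180°, 180°]: 245.4° − 360° = -114.6°.
Negative ⇒ the second point lies to the west; separation 114.6°.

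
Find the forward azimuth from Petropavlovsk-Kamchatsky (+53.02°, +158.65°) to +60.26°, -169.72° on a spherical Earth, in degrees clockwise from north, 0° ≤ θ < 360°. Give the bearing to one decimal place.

Δλ = -169.72 − 158.65 = -328.37°; wrapped into (−180°, 180°]: 31.63°.
θ = atan2( sin Δλ · cos φ₂ , cos φ₁ · sin φ₂ − sin φ₁ · cos φ₂ · cos Δλ )
  = atan2(0.26015, 0.18489) = 54.598° → normalised to [0°, 360°): 54.598°.

54.6°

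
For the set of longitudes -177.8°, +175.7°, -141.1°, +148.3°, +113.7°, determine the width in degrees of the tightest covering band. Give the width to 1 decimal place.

105.2°

Sort the longitudes: -177.8°, -141.1°, +113.7°, +148.3°, +175.7°.
Eastward gaps between consecutive values (wrapping around): 36.7°, 254.8°, 34.6°, 27.4°, 6.5°.
Largest gap = 254.8° ⇒ minimal covering band is its complement: 360° − 254.8° = 105.2°.
Band runs from +113.7° eastward to -141.1°, crossing the antimeridian.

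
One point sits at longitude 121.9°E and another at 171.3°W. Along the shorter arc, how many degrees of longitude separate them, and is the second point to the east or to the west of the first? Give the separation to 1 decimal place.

Raw difference: -171.3 − 121.9 = -293.2°.
Normalise into (−180°, 180°]: -293.2° + 360° = 66.8°.
Positive ⇒ the second point lies to the east; separation 66.8°.

66.8° east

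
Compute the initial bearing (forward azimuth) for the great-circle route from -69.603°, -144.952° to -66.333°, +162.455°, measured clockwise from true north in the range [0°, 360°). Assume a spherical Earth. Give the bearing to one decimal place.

254.1°

Δλ = 162.455 − -144.952 = 307.407°; wrapped into (−180°, 180°]: -52.593°.
θ = atan2( sin Δλ · cos φ₂ , cos φ₁ · sin φ₂ − sin φ₁ · cos φ₂ · cos Δλ )
  = atan2(-0.31886, -0.09065) = -105.870° → normalised to [0°, 360°): 254.130°.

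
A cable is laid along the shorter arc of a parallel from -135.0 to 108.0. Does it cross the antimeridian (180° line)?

Yes

Naïve |108.0 − -135.0| = 243.0° > 180°, so the shorter arc goes the other way round — across 180°.
Signed shortest Δλ = ((108.0 − -135.0 + 180) mod 360) − 180 = -117.0°.
Going west by 117.0° from -135.0° passes through 180° before reaching +108.0°.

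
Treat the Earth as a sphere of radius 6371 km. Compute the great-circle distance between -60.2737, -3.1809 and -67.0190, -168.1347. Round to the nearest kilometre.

Δλ = -168.1347 − -3.1809 = -164.9538°.
Δφ = -67.0190 − -60.2737 = -6.7453°.
a = sin²(Δφ/2) + cos φ₁ · cos φ₂ · sin²(Δλ/2) = 0.193738.
c = 2·atan2(√a, √(1−a)) = 0.91155 rad → d = 6371·c ≈ 5807.46 km.

5807 km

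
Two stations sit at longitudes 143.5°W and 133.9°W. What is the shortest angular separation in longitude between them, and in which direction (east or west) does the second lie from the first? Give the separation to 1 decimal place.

Raw difference: -133.9 − -143.5 = 9.6°.
Normalise into (−180°, 180°]: 9.6° stays 9.6°.
Positive ⇒ the second point lies to the east; separation 9.6°.

9.6° east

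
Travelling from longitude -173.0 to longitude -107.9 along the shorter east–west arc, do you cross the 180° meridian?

No

Signed shortest Δλ = ((-107.9 − -173.0 + 180) mod 360) − 180 = 65.1°.
Going east by 65.1° from -173.0° reaches -107.9° without touching 180°.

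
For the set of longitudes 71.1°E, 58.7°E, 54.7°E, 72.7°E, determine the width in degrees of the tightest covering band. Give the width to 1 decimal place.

Sort the longitudes: +54.7°, +58.7°, +71.1°, +72.7°.
Eastward gaps between consecutive values (wrapping around): 4.0°, 12.4°, 1.6°, 342.0°.
Largest gap = 342.0° ⇒ minimal covering band is its complement: 360° − 342.0° = 18.0°.
Band runs from +54.7° eastward to +72.7°.

18.0°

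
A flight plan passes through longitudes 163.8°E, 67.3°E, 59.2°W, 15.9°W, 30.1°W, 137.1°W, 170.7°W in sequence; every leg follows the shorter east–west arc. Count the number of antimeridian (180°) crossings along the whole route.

Leg 1: +163.8° → +67.3°, shortest Δλ = -96.5° (west) — does not cross 180°.
Leg 2: +67.3° → -59.2°, shortest Δλ = -126.5° (west) — does not cross 180°.
Leg 3: -59.2° → -15.9°, shortest Δλ = 43.3° (east) — does not cross 180°.
Leg 4: -15.9° → -30.1°, shortest Δλ = -14.2° (west) — does not cross 180°.
Leg 5: -30.1° → -137.1°, shortest Δλ = -107.0° (west) — does not cross 180°.
Leg 6: -137.1° → -170.7°, shortest Δλ = -33.6° (west) — does not cross 180°.
Total crossings: 0.

0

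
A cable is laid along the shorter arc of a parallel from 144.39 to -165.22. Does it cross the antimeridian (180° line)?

Yes

Naïve |-165.22 − 144.39| = 309.61° > 180°, so the shorter arc goes the other way round — across 180°.
Signed shortest Δλ = ((-165.22 − 144.39 + 180) mod 360) − 180 = 50.39°.
Going east by 50.39° from +144.39° passes through 180° before reaching -165.22°.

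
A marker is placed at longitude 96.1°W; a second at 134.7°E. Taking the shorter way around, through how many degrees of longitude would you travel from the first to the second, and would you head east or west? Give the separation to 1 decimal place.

Raw difference: 134.7 − -96.1 = 230.8°.
Normalise into (−180°, 180°]: 230.8° − 360° = -129.2°.
Negative ⇒ the second point lies to the west; separation 129.2°.

129.2° west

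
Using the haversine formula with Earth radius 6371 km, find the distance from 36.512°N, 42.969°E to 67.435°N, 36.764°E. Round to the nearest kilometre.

Δλ = 36.764 − 42.969 = -6.205°.
Δφ = 67.435 − 36.512 = 30.923°.
a = sin²(Δφ/2) + cos φ₁ · cos φ₂ · sin²(Δλ/2) = 0.071974.
c = 2·atan2(√a, √(1−a)) = 0.54321 rad → d = 6371·c ≈ 3460.82 km.

3461 km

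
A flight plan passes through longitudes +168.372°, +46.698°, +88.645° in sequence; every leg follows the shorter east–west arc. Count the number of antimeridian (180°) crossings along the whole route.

0

Leg 1: +168.372° → +46.698°, shortest Δλ = -121.674° (west) — does not cross 180°.
Leg 2: +46.698° → +88.645°, shortest Δλ = 41.947° (east) — does not cross 180°.
Total crossings: 0.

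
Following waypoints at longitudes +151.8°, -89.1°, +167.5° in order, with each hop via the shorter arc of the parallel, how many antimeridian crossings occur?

Leg 1: +151.8° → -89.1°, shortest Δλ = 119.1° (east) — crosses 180°.
Leg 2: -89.1° → +167.5°, shortest Δλ = -103.4° (west) — crosses 180°.
Total crossings: 2.

2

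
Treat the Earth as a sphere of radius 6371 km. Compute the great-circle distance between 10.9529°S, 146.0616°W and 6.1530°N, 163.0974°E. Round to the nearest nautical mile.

Δλ = 163.0974 − -146.0616 = 309.1590°; wrapped into (−180°, 180°]: -50.8410°.
Δφ = 6.1530 − -10.9529 = 17.1059°.
a = sin²(Δφ/2) + cos φ₁ · cos φ₂ · sin²(Δλ/2) = 0.201983.
c = 2·atan2(√a, √(1−a)) = 0.93224 rad → d = 6371·c ≈ 5939.32 km ≈ 3206.97 nmi.

3207 nmi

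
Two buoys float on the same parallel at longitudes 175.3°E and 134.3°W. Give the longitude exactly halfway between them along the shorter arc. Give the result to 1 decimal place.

159.5°W

Signed shortest Δλ from +175.3° to -134.3° is +50.4°.
Midpoint longitude = +175.3° + (+50.4°)/2 = +175.3° + 25.2° = +200.5°.
Normalise into (−180°, 180°]: -159.5°.
(The naïve average (+175.3 + -134.3)/2 = 20.5° is on the wrong side of the globe.)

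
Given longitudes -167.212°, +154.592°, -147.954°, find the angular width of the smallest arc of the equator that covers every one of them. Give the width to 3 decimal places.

57.454°

Sort the longitudes: -167.212°, -147.954°, +154.592°.
Eastward gaps between consecutive values (wrapping around): 19.258°, 302.546°, 38.196°.
Largest gap = 302.546° ⇒ minimal covering band is its complement: 360° − 302.546° = 57.454°.
Band runs from +154.592° eastward to -147.954°, crossing the antimeridian.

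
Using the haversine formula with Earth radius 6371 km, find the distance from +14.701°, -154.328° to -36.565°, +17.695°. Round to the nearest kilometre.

Δλ = 17.695 − -154.328 = 172.023°.
Δφ = -36.565 − 14.701 = -51.266°.
a = sin²(Δφ/2) + cos φ₁ · cos φ₂ · sin²(Δλ/2) = 0.960277.
c = 2·atan2(√a, √(1−a)) = 2.74029 rad → d = 6371·c ≈ 17458.39 km.

17458 km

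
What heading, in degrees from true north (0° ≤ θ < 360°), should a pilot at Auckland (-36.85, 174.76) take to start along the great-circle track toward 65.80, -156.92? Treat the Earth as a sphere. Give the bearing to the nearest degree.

12°

Δλ = -156.92 − 174.76 = -331.68°; wrapped into (−180°, 180°]: 28.32°.
θ = atan2( sin Δλ · cos φ₂ , cos φ₁ · sin φ₂ − sin φ₁ · cos φ₂ · cos Δλ )
  = atan2(0.19447, 0.94630) = 11.613° → normalised to [0°, 360°): 11.613°.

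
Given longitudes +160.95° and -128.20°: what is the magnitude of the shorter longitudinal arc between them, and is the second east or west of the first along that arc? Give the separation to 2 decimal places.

Raw difference: -128.20 − 160.95 = -289.15°.
Normalise into (−180°, 180°]: -289.15° + 360° = 70.85°.
Positive ⇒ the second point lies to the east; separation 70.85°.

70.85° east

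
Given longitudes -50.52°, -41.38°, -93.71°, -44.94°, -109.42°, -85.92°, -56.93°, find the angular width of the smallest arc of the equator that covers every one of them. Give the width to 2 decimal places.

68.04°

Sort the longitudes: -109.42°, -93.71°, -85.92°, -56.93°, -50.52°, -44.94°, -41.38°.
Eastward gaps between consecutive values (wrapping around): 15.71°, 7.79°, 28.99°, 6.41°, 5.58°, 3.56°, 291.96°.
Largest gap = 291.96° ⇒ minimal covering band is its complement: 360° − 291.96° = 68.04°.
Band runs from -109.42° eastward to -41.38°.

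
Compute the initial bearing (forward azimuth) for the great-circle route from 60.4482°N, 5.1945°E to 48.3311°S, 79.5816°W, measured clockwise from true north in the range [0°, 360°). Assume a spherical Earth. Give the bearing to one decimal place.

Δλ = -79.5816 − 5.1945 = -84.7761°.
θ = atan2( sin Δλ · cos φ₂ , cos φ₁ · sin φ₂ − sin φ₁ · cos φ₂ · cos Δλ )
  = atan2(-0.66206, -0.42108) = -122.457° → normalised to [0°, 360°): 237.543°.

237.5°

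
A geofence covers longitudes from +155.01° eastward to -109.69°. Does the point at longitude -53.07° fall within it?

No

Band width going east from +155.01° to -109.69°: ((-109.69 − 155.01) mod 360) = 95.30°.
Offset of -53.07° east of the west edge: ((-53.07 − 155.01) mod 360) = 151.92°.
151.92° > 95.30° ⇒ outside.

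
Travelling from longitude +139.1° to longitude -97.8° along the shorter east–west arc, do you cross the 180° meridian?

Yes

Naïve |-97.8 − 139.1| = 236.9° > 180°, so the shorter arc goes the other way round — across 180°.
Signed shortest Δλ = ((-97.8 − 139.1 + 180) mod 360) − 180 = 123.1°.
Going east by 123.1° from +139.1° passes through 180° before reaching -97.8°.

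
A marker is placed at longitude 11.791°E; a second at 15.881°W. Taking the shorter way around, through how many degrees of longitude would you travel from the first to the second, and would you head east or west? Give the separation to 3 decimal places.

Raw difference: -15.881 − 11.791 = -27.672°.
Normalise into (−180°, 180°]: -27.672° stays -27.672°.
Negative ⇒ the second point lies to the west; separation 27.672°.

27.672° west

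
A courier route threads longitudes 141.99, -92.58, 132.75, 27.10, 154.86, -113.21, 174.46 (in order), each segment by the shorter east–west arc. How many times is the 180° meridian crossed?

4

Leg 1: +141.99° → -92.58°, shortest Δλ = 125.43° (east) — crosses 180°.
Leg 2: -92.58° → +132.75°, shortest Δλ = -134.67° (west) — crosses 180°.
Leg 3: +132.75° → +27.10°, shortest Δλ = -105.65° (west) — does not cross 180°.
Leg 4: +27.10° → +154.86°, shortest Δλ = 127.76° (east) — does not cross 180°.
Leg 5: +154.86° → -113.21°, shortest Δλ = 91.93° (east) — crosses 180°.
Leg 6: -113.21° → +174.46°, shortest Δλ = -72.33° (west) — crosses 180°.
Total crossings: 4.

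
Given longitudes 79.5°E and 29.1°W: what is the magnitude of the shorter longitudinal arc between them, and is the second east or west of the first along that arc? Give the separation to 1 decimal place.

108.6° west

Raw difference: -29.1 − 79.5 = -108.6°.
Normalise into (−180°, 180°]: -108.6° stays -108.6°.
Negative ⇒ the second point lies to the west; separation 108.6°.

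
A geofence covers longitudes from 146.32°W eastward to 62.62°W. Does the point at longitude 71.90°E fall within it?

No

Band width going east from -146.32° to -62.62°: ((-62.62 − -146.32) mod 360) = 83.70°.
Offset of +71.90° east of the west edge: ((71.90 − -146.32) mod 360) = 218.22°.
218.22° > 83.70° ⇒ outside.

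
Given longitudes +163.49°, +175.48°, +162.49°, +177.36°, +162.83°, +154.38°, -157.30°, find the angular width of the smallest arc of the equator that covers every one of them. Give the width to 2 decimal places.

Sort the longitudes: -157.30°, +154.38°, +162.49°, +162.83°, +163.49°, +175.48°, +177.36°.
Eastward gaps between consecutive values (wrapping around): 311.68°, 8.11°, 0.34°, 0.66°, 11.99°, 1.88°, 25.34°.
Largest gap = 311.68° ⇒ minimal covering band is its complement: 360° − 311.68° = 48.32°.
Band runs from +154.38° eastward to -157.30°, crossing the antimeridian.

48.32°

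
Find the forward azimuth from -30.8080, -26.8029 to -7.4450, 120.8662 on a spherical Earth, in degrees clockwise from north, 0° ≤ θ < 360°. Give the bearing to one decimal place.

135.5°

Δλ = 120.8662 − -26.8029 = 147.6691°.
θ = atan2( sin Δλ · cos φ₂ , cos φ₁ · sin φ₂ − sin φ₁ · cos φ₂ · cos Δλ )
  = atan2(0.53030, -0.54041) = 135.541° → normalised to [0°, 360°): 135.541°.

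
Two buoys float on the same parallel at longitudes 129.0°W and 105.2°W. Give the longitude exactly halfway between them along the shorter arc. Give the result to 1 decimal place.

117.1°W

Signed shortest Δλ from -129.0° to -105.2° is +23.8°.
Midpoint longitude = -129.0° + (+23.8°)/2 = -129.0° + 11.9° = -117.1°.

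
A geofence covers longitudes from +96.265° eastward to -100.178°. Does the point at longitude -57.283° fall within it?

Band width going east from +96.265° to -100.178°: ((-100.178 − 96.265) mod 360) = 163.557°.
Offset of -57.283° east of the west edge: ((-57.283 − 96.265) mod 360) = 206.452°.
206.452° > 163.557° ⇒ outside.

No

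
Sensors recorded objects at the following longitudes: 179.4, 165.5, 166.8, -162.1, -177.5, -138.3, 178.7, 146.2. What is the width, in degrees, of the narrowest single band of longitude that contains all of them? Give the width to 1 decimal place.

75.5°

Sort the longitudes: -177.5°, -162.1°, -138.3°, +146.2°, +165.5°, +166.8°, +178.7°, +179.4°.
Eastward gaps between consecutive values (wrapping around): 15.4°, 23.8°, 284.5°, 19.3°, 1.3°, 11.9°, 0.7°, 3.1°.
Largest gap = 284.5° ⇒ minimal covering band is its complement: 360° − 284.5° = 75.5°.
Band runs from +146.2° eastward to -138.3°, crossing the antimeridian.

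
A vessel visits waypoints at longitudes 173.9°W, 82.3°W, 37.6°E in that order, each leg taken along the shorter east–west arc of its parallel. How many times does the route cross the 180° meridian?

Leg 1: -173.9° → -82.3°, shortest Δλ = 91.6° (east) — does not cross 180°.
Leg 2: -82.3° → +37.6°, shortest Δλ = 119.9° (east) — does not cross 180°.
Total crossings: 0.

0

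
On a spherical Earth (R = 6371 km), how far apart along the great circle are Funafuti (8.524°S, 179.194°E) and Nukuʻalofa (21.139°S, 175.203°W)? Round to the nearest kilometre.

Δλ = -175.203 − 179.194 = -354.397°; wrapped into (−180°, 180°]: 5.603°.
Δφ = -21.139 − -8.524 = -12.615°.
a = sin²(Δφ/2) + cos φ₁ · cos φ₂ · sin²(Δλ/2) = 0.014274.
c = 2·atan2(√a, √(1−a)) = 0.23952 rad → d = 6371·c ≈ 1525.96 km.

1526 km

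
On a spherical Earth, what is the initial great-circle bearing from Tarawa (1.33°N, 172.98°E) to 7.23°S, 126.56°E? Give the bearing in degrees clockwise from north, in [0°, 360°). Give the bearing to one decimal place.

258.8°

Δλ = 126.56 − 172.98 = -46.42°.
θ = atan2( sin Δλ · cos φ₂ , cos φ₁ · sin φ₂ − sin φ₁ · cos φ₂ · cos Δλ )
  = atan2(-0.71865, -0.14169) = -101.154° → normalised to [0°, 360°): 258.846°.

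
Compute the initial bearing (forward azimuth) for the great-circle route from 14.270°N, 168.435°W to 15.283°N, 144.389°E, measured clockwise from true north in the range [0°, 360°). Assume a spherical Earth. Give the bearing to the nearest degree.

Δλ = 144.389 − -168.435 = 312.824°; wrapped into (−180°, 180°]: -47.176°.
θ = atan2( sin Δλ · cos φ₂ , cos φ₁ · sin φ₂ − sin φ₁ · cos φ₂ · cos Δλ )
  = atan2(-0.70751, 0.09383) = -82.446° → normalised to [0°, 360°): 277.554°.

278°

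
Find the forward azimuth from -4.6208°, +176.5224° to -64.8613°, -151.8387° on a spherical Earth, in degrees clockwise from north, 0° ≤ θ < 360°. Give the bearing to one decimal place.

165.7°

Δλ = -151.8387 − 176.5224 = -328.3611°; wrapped into (−180°, 180°]: 31.6389°.
θ = atan2( sin Δλ · cos φ₂ , cos φ₁ · sin φ₂ − sin φ₁ · cos φ₂ · cos Δλ )
  = atan2(0.22284, -0.87320) = 165.684° → normalised to [0°, 360°): 165.684°.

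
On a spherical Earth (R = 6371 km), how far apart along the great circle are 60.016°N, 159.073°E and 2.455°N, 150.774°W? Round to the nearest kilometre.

Δλ = -150.774 − 159.073 = -309.847°; wrapped into (−180°, 180°]: 50.153°.
Δφ = 2.455 − 60.016 = -57.561°.
a = sin²(Δφ/2) + cos φ₁ · cos φ₂ · sin²(Δλ/2) = 0.321489.
c = 2·atan2(√a, √(1−a)) = 1.20572 rad → d = 6371·c ≈ 7681.63 km.

7682 km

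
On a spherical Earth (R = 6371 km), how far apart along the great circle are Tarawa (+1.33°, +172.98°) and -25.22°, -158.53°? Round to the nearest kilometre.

Δλ = -158.53 − 172.98 = -331.51°; wrapped into (−180°, 180°]: 28.49°.
Δφ = -25.22 − 1.33 = -26.55°.
a = sin²(Δφ/2) + cos φ₁ · cos φ₂ · sin²(Δλ/2) = 0.107491.
c = 2·atan2(√a, √(1−a)) = 0.66807 rad → d = 6371·c ≈ 4256.28 km.

4256 km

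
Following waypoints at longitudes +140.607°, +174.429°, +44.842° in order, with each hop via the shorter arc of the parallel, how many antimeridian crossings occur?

Leg 1: +140.607° → +174.429°, shortest Δλ = 33.822° (east) — does not cross 180°.
Leg 2: +174.429° → +44.842°, shortest Δλ = -129.587° (west) — does not cross 180°.
Total crossings: 0.

0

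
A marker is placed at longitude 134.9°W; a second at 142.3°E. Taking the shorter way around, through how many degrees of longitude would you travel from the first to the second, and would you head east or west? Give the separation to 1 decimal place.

Raw difference: 142.3 − -134.9 = 277.2°.
Normalise into (−180°, 180°]: 277.2° − 360° = -82.8°.
Negative ⇒ the second point lies to the west; separation 82.8°.

82.8° west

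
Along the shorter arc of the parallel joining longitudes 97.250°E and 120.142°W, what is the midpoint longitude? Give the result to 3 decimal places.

168.554°E

Signed shortest Δλ from +97.250° to -120.142° is +142.608°.
Midpoint longitude = +97.250° + (+142.608°)/2 = +97.250° + 71.304° = +168.554°.
(The naïve average (+97.250 + -120.142)/2 = -11.446° is on the wrong side of the globe.)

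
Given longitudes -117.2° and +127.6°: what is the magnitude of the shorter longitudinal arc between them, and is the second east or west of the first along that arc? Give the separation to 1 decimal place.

Raw difference: 127.6 − -117.2 = 244.8°.
Normalise into (−180°, 180°]: 244.8° − 360° = -115.2°.
Negative ⇒ the second point lies to the west; separation 115.2°.

115.2° west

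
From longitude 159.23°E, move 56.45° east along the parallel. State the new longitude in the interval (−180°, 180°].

144.32°W

Start at +159.23°; shift +56.45° → +215.68°.
+215.68° lies outside (−180°, 180°]; subtract 360° → -144.32°.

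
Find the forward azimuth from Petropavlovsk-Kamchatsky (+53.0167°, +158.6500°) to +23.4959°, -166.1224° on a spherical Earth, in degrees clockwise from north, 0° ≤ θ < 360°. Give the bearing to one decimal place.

Δλ = -166.1224 − 158.6500 = -324.7724°; wrapped into (−180°, 180°]: 35.2276°.
θ = atan2( sin Δλ · cos φ₂ , cos φ₁ · sin φ₂ − sin φ₁ · cos φ₂ · cos Δλ )
  = atan2(0.52900, -0.35858) = 124.131° → normalised to [0°, 360°): 124.131°.

124.1°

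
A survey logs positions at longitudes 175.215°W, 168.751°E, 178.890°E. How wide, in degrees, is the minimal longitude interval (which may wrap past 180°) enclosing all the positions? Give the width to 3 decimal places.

Sort the longitudes: -175.215°, +168.751°, +178.890°.
Eastward gaps between consecutive values (wrapping around): 343.966°, 10.139°, 5.895°.
Largest gap = 343.966° ⇒ minimal covering band is its complement: 360° − 343.966° = 16.034°.
Band runs from +168.751° eastward to -175.215°, crossing the antimeridian.

16.034°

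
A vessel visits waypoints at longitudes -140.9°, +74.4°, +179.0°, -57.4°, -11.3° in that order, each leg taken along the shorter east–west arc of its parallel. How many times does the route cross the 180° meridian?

2

Leg 1: -140.9° → +74.4°, shortest Δλ = -144.7° (west) — crosses 180°.
Leg 2: +74.4° → +179.0°, shortest Δλ = 104.6° (east) — does not cross 180°.
Leg 3: +179.0° → -57.4°, shortest Δλ = 123.6° (east) — crosses 180°.
Leg 4: -57.4° → -11.3°, shortest Δλ = 46.1° (east) — does not cross 180°.
Total crossings: 2.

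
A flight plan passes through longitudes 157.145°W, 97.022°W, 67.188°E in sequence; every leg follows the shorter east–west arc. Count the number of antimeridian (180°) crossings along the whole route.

0

Leg 1: -157.145° → -97.022°, shortest Δλ = 60.123° (east) — does not cross 180°.
Leg 2: -97.022° → +67.188°, shortest Δλ = 164.21° (east) — does not cross 180°.
Total crossings: 0.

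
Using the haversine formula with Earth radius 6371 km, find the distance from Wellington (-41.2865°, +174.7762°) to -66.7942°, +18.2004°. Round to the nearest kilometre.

Δλ = 18.2004 − 174.7762 = -156.5758°.
Δφ = -66.7942 − -41.2865 = -25.5077°.
a = sin²(Δφ/2) + cos φ₁ · cos φ₂ · sin²(Δλ/2) = 0.332621.
c = 2·atan2(√a, √(1−a)) = 1.22945 rad → d = 6371·c ≈ 7832.82 km.

7833 km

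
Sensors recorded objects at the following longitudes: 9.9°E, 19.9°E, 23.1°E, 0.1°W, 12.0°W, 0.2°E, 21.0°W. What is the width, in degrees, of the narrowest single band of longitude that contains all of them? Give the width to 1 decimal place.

44.1°

Sort the longitudes: -21.0°, -12.0°, -0.1°, +0.2°, +9.9°, +19.9°, +23.1°.
Eastward gaps between consecutive values (wrapping around): 9.0°, 11.9°, 0.3°, 9.7°, 10.0°, 3.2°, 315.9°.
Largest gap = 315.9° ⇒ minimal covering band is its complement: 360° − 315.9° = 44.1°.
Band runs from -21.0° eastward to +23.1°.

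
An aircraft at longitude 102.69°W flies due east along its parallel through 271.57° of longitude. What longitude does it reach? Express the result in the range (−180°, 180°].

Start at -102.69°; shift +271.57° → +168.88°.
+168.88° already lies in (−180°, 180°].

168.88°E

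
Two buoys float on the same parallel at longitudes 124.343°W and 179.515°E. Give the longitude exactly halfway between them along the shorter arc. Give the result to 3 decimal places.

152.414°W

Signed shortest Δλ from -124.343° to +179.515° is -56.142°.
Midpoint longitude = -124.343° + (-56.142°)/2 = -124.343° − 28.071° = -152.414°.
(The naïve average (-124.343 + +179.515)/2 = 27.586° is on the wrong side of the globe.)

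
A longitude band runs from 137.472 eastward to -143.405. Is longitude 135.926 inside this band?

Band width going east from +137.472° to -143.405°: ((-143.405 − 137.472) mod 360) = 79.123°.
Offset of +135.926° east of the west edge: ((135.926 − 137.472) mod 360) = 358.454°.
358.454° > 79.123° ⇒ outside.

No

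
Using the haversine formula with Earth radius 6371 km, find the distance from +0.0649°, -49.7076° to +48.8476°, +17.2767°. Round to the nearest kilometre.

8344 km

Δλ = 17.2767 − -49.7076 = 66.9843°.
Δφ = 48.8476 − 0.0649 = 48.7827°.
a = sin²(Δφ/2) + cos φ₁ · cos φ₂ · sin²(Δλ/2) = 0.370928.
c = 2·atan2(√a, √(1−a)) = 1.30969 rad → d = 6371·c ≈ 8344.07 km.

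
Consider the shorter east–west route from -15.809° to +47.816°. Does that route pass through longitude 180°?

No

Signed shortest Δλ = ((47.816 − -15.809 + 180) mod 360) − 180 = 63.625°.
Going east by 63.625° from -15.809° reaches +47.816° without touching 180°.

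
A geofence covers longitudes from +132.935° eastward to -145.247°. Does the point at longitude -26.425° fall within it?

Band width going east from +132.935° to -145.247°: ((-145.247 − 132.935) mod 360) = 81.818°.
Offset of -26.425° east of the west edge: ((-26.425 − 132.935) mod 360) = 200.640°.
200.640° > 81.818° ⇒ outside.

No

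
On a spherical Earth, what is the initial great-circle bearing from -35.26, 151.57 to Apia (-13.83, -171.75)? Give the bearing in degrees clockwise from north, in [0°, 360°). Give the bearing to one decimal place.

66.3°

Δλ = -171.75 − 151.57 = -323.32°; wrapped into (−180°, 180°]: 36.68°.
θ = atan2( sin Δλ · cos φ₂ , cos φ₁ · sin φ₂ − sin φ₁ · cos φ₂ · cos Δλ )
  = atan2(0.58003, 0.25437) = 66.321° → normalised to [0°, 360°): 66.321°.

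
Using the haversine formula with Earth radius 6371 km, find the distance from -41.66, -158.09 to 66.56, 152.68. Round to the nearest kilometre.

12739 km

Δλ = 152.68 − -158.09 = 310.77°; wrapped into (−180°, 180°]: -49.23°.
Δφ = 66.56 − -41.66 = 108.22°.
a = sin²(Δφ/2) + cos φ₁ · cos φ₂ · sin²(Δλ/2) = 0.707892.
c = 2·atan2(√a, √(1−a)) = 1.99960 rad → d = 6371·c ≈ 12739.46 km.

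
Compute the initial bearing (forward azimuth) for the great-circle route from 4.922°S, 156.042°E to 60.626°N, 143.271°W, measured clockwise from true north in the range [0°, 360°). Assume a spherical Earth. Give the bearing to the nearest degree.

Δλ = -143.271 − 156.042 = -299.313°; wrapped into (−180°, 180°]: 60.687°.
θ = atan2( sin Δλ · cos φ₂ , cos φ₁ · sin φ₂ − sin φ₁ · cos φ₂ · cos Δλ )
  = atan2(0.42770, 0.88883) = 25.697° → normalised to [0°, 360°): 25.697°.

26°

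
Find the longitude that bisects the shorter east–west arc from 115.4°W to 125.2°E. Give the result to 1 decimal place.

175.1°W

Signed shortest Δλ from -115.4° to +125.2° is -119.4°.
Midpoint longitude = -115.4° + (-119.4°)/2 = -115.4° − 59.7° = -175.1°.
(The naïve average (-115.4 + +125.2)/2 = 4.9° is on the wrong side of the globe.)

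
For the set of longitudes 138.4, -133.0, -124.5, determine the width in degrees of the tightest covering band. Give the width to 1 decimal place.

Sort the longitudes: -133.0°, -124.5°, +138.4°.
Eastward gaps between consecutive values (wrapping around): 8.5°, 262.9°, 88.6°.
Largest gap = 262.9° ⇒ minimal covering band is its complement: 360° − 262.9° = 97.1°.
Band runs from +138.4° eastward to -124.5°, crossing the antimeridian.

97.1°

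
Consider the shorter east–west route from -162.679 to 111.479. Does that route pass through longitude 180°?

Naïve |111.479 − -162.679| = 274.158° > 180°, so the shorter arc goes the other way round — across 180°.
Signed shortest Δλ = ((111.479 − -162.679 + 180) mod 360) − 180 = -85.842°.
Going west by 85.842° from -162.679° passes through 180° before reaching +111.479°.

Yes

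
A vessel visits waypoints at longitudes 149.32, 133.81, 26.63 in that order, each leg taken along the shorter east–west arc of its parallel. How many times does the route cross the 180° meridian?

Leg 1: +149.32° → +133.81°, shortest Δλ = -15.51° (west) — does not cross 180°.
Leg 2: +133.81° → +26.63°, shortest Δλ = -107.18° (west) — does not cross 180°.
Total crossings: 0.

0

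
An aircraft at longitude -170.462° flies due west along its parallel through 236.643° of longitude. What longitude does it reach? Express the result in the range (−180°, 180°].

Start at -170.462°; shift −236.643° → -407.105°.
-407.105° lies outside (−180°, 180°]; add 360° → -47.105°.

-47.105°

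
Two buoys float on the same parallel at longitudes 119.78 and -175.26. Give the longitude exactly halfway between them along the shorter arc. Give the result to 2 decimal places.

+152.26°

Signed shortest Δλ from +119.78° to -175.26° is +64.96°.
Midpoint longitude = +119.78° + (+64.96°)/2 = +119.78° + 32.48° = +152.26°.
(The naïve average (+119.78 + -175.26)/2 = -27.74° is on the wrong side of the globe.)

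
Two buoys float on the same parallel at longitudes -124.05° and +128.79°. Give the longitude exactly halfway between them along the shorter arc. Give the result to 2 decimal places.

Signed shortest Δλ from -124.05° to +128.79° is -107.16°.
Midpoint longitude = -124.05° + (-107.16°)/2 = -124.05° − 53.58° = -177.63°.
(The naïve average (-124.05 + +128.79)/2 = 2.37° is on the wrong side of the globe.)

-177.63°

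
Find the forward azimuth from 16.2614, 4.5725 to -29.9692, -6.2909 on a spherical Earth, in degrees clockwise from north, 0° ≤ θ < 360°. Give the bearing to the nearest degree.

Δλ = -6.2909 − 4.5725 = -10.8634°.
θ = atan2( sin Δλ · cos φ₂ , cos φ₁ · sin φ₂ − sin φ₁ · cos φ₂ · cos Δλ )
  = atan2(-0.16327, -0.71778) = -167.185° → normalised to [0°, 360°): 192.815°.

193°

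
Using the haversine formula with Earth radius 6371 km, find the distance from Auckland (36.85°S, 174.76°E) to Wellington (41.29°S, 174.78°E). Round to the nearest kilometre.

494 km

Δλ = 174.78 − 174.76 = 0.02°.
Δφ = -41.29 − -36.85 = -4.44°.
a = sin²(Δφ/2) + cos φ₁ · cos φ₂ · sin²(Δλ/2) = 0.001501.
c = 2·atan2(√a, √(1−a)) = 0.07749 rad → d = 6371·c ≈ 493.71 km.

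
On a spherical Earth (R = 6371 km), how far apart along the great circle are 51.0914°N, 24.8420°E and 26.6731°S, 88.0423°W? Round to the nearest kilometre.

13853 km

Δλ = -88.0423 − 24.8420 = -112.8843°.
Δφ = -26.6731 − 51.0914 = -77.7645°.
a = sin²(Δφ/2) + cos φ₁ · cos φ₂ · sin²(Δλ/2) = 0.783781.
c = 2·atan2(√a, √(1−a)) = 2.17434 rad → d = 6371·c ≈ 13852.70 km.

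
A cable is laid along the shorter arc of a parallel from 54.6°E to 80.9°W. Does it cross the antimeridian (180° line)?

Signed shortest Δλ = ((-80.9 − 54.6 + 180) mod 360) − 180 = -135.5°.
Going west by 135.5° from +54.6° reaches -80.9° without touching 180°.

No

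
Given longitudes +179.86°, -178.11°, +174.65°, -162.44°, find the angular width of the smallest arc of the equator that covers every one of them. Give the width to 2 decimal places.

22.91°

Sort the longitudes: -178.11°, -162.44°, +174.65°, +179.86°.
Eastward gaps between consecutive values (wrapping around): 15.67°, 337.09°, 5.21°, 2.03°.
Largest gap = 337.09° ⇒ minimal covering band is its complement: 360° − 337.09° = 22.91°.
Band runs from +174.65° eastward to -162.44°, crossing the antimeridian.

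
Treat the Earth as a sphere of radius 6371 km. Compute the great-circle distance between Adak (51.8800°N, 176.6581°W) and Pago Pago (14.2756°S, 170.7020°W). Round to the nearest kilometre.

Δλ = -170.7020 − -176.6581 = 5.9561°.
Δφ = -14.2756 − 51.8800 = -66.1556°.
a = sin²(Δφ/2) + cos φ₁ · cos φ₂ · sin²(Δλ/2) = 0.299488.
c = 2·atan2(√a, √(1−a)) = 1.15816 rad → d = 6371·c ≈ 7378.64 km.

7379 km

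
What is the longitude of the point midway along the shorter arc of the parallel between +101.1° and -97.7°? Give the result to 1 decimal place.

-178.3°

Signed shortest Δλ from +101.1° to -97.7° is +161.2°.
Midpoint longitude = +101.1° + (+161.2°)/2 = +101.1° + 80.6° = +181.7°.
Normalise into (−180°, 180°]: -178.3°.
(The naïve average (+101.1 + -97.7)/2 = 1.7° is on the wrong side of the globe.)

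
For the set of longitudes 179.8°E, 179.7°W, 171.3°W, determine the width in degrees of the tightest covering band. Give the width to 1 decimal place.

8.9°

Sort the longitudes: -179.7°, -171.3°, +179.8°.
Eastward gaps between consecutive values (wrapping around): 8.4°, 351.1°, 0.5°.
Largest gap = 351.1° ⇒ minimal covering band is its complement: 360° − 351.1° = 8.9°.
Band runs from +179.8° eastward to -171.3°, crossing the antimeridian.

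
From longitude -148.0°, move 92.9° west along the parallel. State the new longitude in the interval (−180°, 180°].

+119.1°

Start at -148.0°; shift −92.9° → -240.9°.
-240.9° lies outside (−180°, 180°]; add 360° → +119.1°.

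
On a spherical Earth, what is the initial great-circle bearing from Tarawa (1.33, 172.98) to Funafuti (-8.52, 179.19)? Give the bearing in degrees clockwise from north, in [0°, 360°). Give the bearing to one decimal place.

148.0°

Δλ = 179.19 − 172.98 = 6.21°.
θ = atan2( sin Δλ · cos φ₂ , cos φ₁ · sin φ₂ − sin φ₁ · cos φ₂ · cos Δλ )
  = atan2(0.10698, -0.17093) = 147.960° → normalised to [0°, 360°): 147.960°.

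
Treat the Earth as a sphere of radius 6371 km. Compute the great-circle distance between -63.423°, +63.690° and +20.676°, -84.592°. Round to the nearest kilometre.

14701 km

Δλ = -84.592 − 63.690 = -148.282°.
Δφ = 20.676 − -63.423 = 84.099°.
a = sin²(Δφ/2) + cos φ₁ · cos φ₂ · sin²(Δλ/2) = 0.835920.
c = 2·atan2(√a, √(1−a)) = 2.30749 rad → d = 6371·c ≈ 14701.00 km.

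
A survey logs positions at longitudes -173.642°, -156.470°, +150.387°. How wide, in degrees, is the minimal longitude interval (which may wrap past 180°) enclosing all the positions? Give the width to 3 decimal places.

53.143°

Sort the longitudes: -173.642°, -156.470°, +150.387°.
Eastward gaps between consecutive values (wrapping around): 17.172°, 306.857°, 35.971°.
Largest gap = 306.857° ⇒ minimal covering band is its complement: 360° − 306.857° = 53.143°.
Band runs from +150.387° eastward to -156.470°, crossing the antimeridian.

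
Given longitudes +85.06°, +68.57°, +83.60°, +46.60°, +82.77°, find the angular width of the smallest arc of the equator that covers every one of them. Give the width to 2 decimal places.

Sort the longitudes: +46.60°, +68.57°, +82.77°, +83.60°, +85.06°.
Eastward gaps between consecutive values (wrapping around): 21.97°, 14.20°, 0.83°, 1.46°, 321.54°.
Largest gap = 321.54° ⇒ minimal covering band is its complement: 360° − 321.54° = 38.46°.
Band runs from +46.60° eastward to +85.06°.

38.46°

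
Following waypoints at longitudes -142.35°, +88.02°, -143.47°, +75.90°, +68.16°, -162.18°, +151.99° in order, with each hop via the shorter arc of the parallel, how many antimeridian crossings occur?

5

Leg 1: -142.35° → +88.02°, shortest Δλ = -129.63° (west) — crosses 180°.
Leg 2: +88.02° → -143.47°, shortest Δλ = 128.51° (east) — crosses 180°.
Leg 3: -143.47° → +75.90°, shortest Δλ = -140.63° (west) — crosses 180°.
Leg 4: +75.90° → +68.16°, shortest Δλ = -7.74° (west) — does not cross 180°.
Leg 5: +68.16° → -162.18°, shortest Δλ = 129.66° (east) — crosses 180°.
Leg 6: -162.18° → +151.99°, shortest Δλ = -45.83° (west) — crosses 180°.
Total crossings: 5.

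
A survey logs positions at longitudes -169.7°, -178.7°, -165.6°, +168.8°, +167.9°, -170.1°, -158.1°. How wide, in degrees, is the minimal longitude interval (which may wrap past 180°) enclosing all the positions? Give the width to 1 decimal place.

Sort the longitudes: -178.7°, -170.1°, -169.7°, -165.6°, -158.1°, +167.9°, +168.8°.
Eastward gaps between consecutive values (wrapping around): 8.6°, 0.4°, 4.1°, 7.5°, 326.0°, 0.9°, 12.5°.
Largest gap = 326.0° ⇒ minimal covering band is its complement: 360° − 326.0° = 34.0°.
Band runs from +167.9° eastward to -158.1°, crossing the antimeridian.

34.0°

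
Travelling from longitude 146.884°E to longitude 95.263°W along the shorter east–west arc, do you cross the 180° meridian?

Naïve |-95.263 − 146.884| = 242.147° > 180°, so the shorter arc goes the other way round — across 180°.
Signed shortest Δλ = ((-95.263 − 146.884 + 180) mod 360) − 180 = 117.853°.
Going east by 117.853° from +146.884° passes through 180° before reaching -95.263°.

Yes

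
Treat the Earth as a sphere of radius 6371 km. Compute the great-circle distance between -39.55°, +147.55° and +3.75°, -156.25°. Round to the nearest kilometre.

7480 km

Δλ = -156.25 − 147.55 = -303.80°; wrapped into (−180°, 180°]: 56.20°.
Δφ = 3.75 − -39.55 = 43.30°.
a = sin²(Δφ/2) + cos φ₁ · cos φ₂ · sin²(Δλ/2) = 0.306811.
c = 2·atan2(√a, √(1−a)) = 1.17409 rad → d = 6371·c ≈ 7480.16 km.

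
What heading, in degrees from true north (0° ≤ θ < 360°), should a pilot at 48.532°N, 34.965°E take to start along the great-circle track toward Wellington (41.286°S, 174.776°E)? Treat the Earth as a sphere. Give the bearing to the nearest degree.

91°

Δλ = 174.776 − 34.965 = 139.811°.
θ = atan2( sin Δλ · cos φ₂ , cos φ₁ · sin φ₂ − sin φ₁ · cos φ₂ · cos Δλ )
  = atan2(0.48490, -0.00680) = 90.803° → normalised to [0°, 360°): 90.803°.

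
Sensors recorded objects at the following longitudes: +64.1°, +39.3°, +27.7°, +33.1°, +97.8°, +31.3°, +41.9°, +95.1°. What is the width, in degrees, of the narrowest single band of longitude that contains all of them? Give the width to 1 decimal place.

70.1°

Sort the longitudes: +27.7°, +31.3°, +33.1°, +39.3°, +41.9°, +64.1°, +95.1°, +97.8°.
Eastward gaps between consecutive values (wrapping around): 3.6°, 1.8°, 6.2°, 2.6°, 22.2°, 31.0°, 2.7°, 289.9°.
Largest gap = 289.9° ⇒ minimal covering band is its complement: 360° − 289.9° = 70.1°.
Band runs from +27.7° eastward to +97.8°.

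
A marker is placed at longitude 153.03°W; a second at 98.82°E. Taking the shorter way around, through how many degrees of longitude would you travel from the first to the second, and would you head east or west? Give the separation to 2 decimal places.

Raw difference: 98.82 − -153.03 = 251.85°.
Normalise into (−180°, 180°]: 251.85° − 360° = -108.15°.
Negative ⇒ the second point lies to the west; separation 108.15°.

108.15° west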